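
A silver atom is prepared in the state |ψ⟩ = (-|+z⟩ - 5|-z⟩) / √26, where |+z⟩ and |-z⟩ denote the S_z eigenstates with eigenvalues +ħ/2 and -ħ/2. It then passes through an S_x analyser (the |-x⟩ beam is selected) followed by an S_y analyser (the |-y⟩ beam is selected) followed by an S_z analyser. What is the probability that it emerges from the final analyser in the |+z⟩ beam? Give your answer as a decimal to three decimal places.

0.077

First analyser (S_x): P(|-x⟩) = |⟨-x|ψ⟩|² = 16/52.
After stage 1 the state is |-x⟩; P(|-y⟩) = |⟨-y|-x⟩|² = 1/2.
After stage 2 the state is |-y⟩; P(|+z⟩) = |⟨+z|-y⟩|² = 1/2.
Joint probability = 16/52 × 1/2 × 1/2 = 0.077.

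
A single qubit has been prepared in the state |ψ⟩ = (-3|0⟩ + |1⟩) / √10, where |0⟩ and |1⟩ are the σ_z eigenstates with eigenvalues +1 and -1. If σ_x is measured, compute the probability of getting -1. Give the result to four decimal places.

|-x⟩ = (|0⟩ - |1⟩)/√2, so ⟨-x|ψ⟩ = (-4) / (√2·√10).
P = |-4|² / 20 = 16/20.

0.8000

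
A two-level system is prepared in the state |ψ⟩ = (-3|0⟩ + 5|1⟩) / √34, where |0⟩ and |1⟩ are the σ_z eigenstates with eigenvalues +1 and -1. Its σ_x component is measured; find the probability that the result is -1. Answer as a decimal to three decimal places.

|-x⟩ = (|0⟩ - |1⟩)/√2, so ⟨-x|ψ⟩ = (-8) / (√2·√34).
P = |-8|² / 68 = 64/68.

0.941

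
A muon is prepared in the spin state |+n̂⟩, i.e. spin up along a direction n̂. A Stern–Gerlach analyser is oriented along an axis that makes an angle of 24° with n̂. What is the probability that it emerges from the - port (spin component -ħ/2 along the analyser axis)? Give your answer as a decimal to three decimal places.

0.043

For spin-½, the probability of finding spin-up along an axis at angle θ to the initial spin direction is cos²(θ/2); spin-down is sin²(θ/2).
θ = 24°, so P = sin²(12°) ≈ 0.043.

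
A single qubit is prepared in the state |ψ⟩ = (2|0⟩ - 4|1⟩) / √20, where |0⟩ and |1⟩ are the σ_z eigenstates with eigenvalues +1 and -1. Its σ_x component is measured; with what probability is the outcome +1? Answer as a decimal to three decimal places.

0.100

|+x⟩ = (|0⟩ + |1⟩)/√2, so ⟨+x|ψ⟩ = (-2) / (√2·√20).
P = |-2|² / 40 = 4/40.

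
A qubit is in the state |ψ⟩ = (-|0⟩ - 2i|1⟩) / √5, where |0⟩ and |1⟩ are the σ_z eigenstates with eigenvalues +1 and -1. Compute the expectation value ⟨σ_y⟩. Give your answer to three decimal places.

0.800

⟨σ_y⟩ = 2 Im(a* b)/(|a|²+|b|²) with a = -1, b = -2i.
a* b = 2i, so ⟨σ_y⟩ = 4/5.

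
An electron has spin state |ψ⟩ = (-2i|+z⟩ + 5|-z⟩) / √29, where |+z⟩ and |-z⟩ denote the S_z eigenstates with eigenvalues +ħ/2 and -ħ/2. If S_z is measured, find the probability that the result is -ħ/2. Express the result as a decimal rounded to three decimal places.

The -ħ/2 outcome corresponds to |-z⟩. Its amplitude in |ψ⟩ is 5/√29.
P = |5|² / 29 = 25/29.

0.862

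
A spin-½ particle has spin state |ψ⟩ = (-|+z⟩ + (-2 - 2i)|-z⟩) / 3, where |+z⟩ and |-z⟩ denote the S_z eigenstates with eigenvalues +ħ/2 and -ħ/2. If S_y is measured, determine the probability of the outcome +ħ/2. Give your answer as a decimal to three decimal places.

|+y⟩ = (|+z⟩ + i|-z⟩)/√2, so ⟨+y|ψ⟩ = (-3 + 2i) / (√2·3).
P = |-3 + 2i|² / 18 = 13/18.

0.722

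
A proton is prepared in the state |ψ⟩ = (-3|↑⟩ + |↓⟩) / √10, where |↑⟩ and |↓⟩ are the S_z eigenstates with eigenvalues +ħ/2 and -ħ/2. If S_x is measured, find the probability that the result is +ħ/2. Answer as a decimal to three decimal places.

|+x⟩ = (|↑⟩ + |↓⟩)/√2, so ⟨+x|ψ⟩ = (-2) / (√2·√10).
P = |-2|² / 20 = 4/20.

0.200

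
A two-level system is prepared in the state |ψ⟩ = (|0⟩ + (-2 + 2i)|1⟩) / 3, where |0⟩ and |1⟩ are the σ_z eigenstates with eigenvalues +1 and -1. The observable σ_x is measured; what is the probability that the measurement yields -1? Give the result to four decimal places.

|-x⟩ = (|0⟩ - |1⟩)/√2, so ⟨-x|ψ⟩ = (3 - 2i) / (√2·3).
P = |3 - 2i|² / 18 = 13/18.

0.7222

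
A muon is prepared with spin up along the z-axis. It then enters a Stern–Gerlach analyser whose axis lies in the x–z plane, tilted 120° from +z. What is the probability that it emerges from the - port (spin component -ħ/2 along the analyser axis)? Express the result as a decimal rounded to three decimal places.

For spin-½, the probability of finding spin-up along an axis at angle θ to the initial spin direction is cos²(θ/2); spin-down is sin²(θ/2).
θ = 120°, so P = sin²(60°) ≈ 0.750.

0.750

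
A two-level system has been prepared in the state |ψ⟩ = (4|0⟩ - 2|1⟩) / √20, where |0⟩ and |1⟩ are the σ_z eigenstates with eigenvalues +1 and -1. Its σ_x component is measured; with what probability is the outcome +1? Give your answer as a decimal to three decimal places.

0.100

|+x⟩ = (|0⟩ + |1⟩)/√2, so ⟨+x|ψ⟩ = (2) / (√2·√20).
P = |2|² / 40 = 4/40.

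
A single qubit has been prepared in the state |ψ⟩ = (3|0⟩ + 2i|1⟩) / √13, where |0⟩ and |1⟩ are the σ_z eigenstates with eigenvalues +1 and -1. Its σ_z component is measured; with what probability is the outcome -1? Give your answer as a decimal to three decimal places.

The -1 outcome corresponds to |1⟩. Its amplitude in |ψ⟩ is 2i/√13.
P = |2i|² / 13 = 4/13.

0.308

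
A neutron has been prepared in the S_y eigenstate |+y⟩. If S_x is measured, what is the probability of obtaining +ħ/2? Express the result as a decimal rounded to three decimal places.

0.500

In the S_z basis, |+y⟩ = (|↑⟩ + i|↓⟩)/√2 and |+x⟩ = (|↑⟩ + |↓⟩)/√2.
|⟨+x|+y⟩|² = 1/2.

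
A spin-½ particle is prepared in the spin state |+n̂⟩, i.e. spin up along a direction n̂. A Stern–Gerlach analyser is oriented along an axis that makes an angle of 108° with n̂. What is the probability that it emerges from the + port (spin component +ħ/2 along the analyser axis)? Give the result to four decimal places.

0.3455

For spin-½, the probability of finding spin-up along an axis at angle θ to the initial spin direction is cos²(θ/2); spin-down is sin²(θ/2).
θ = 108°, so P = cos²(54°) ≈ 0.3455.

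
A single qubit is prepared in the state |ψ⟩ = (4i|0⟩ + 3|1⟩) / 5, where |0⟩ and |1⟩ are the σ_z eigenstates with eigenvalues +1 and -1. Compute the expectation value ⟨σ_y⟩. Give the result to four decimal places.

-0.9600

⟨σ_y⟩ = 2 Im(a* b)/(|a|²+|b|²) with a = 4i, b = 3.
a* b = -12i, so ⟨σ_y⟩ = -24/25.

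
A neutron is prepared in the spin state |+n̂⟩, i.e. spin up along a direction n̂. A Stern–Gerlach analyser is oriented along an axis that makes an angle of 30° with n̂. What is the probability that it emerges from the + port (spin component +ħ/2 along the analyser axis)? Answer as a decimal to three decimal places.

0.933

For spin-½, the probability of finding spin-up along an axis at angle θ to the initial spin direction is cos²(θ/2); spin-down is sin²(θ/2).
θ = 30°, so P = cos²(15°) ≈ 0.933.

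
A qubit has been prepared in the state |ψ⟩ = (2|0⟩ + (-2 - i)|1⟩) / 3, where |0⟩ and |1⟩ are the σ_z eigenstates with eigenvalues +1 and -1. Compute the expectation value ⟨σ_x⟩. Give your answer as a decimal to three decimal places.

-0.889

⟨σ_x⟩ = 2 Re(a* b)/(|a|²+|b|²) with a = 2, b = (-2 - i).
a* b = (-4 - 2i), so ⟨σ_x⟩ = -8/9.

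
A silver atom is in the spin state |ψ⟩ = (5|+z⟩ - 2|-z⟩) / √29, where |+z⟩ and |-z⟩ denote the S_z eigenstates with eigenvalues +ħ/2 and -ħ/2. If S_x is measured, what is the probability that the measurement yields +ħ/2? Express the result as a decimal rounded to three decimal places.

|+x⟩ = (|+z⟩ + |-z⟩)/√2, so ⟨+x|ψ⟩ = (3) / (√2·√29).
P = |3|² / 58 = 9/58.

0.155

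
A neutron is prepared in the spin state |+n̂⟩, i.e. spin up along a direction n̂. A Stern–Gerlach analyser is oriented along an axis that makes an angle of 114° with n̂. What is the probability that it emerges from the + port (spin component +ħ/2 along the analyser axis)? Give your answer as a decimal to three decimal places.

0.297

For spin-½, the probability of finding spin-up along an axis at angle θ to the initial spin direction is cos²(θ/2); spin-down is sin²(θ/2).
θ = 114°, so P = cos²(57°) ≈ 0.297.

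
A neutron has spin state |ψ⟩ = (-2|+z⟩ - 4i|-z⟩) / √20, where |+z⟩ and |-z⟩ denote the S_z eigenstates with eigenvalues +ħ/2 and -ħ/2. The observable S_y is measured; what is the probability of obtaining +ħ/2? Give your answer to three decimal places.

0.900

|+y⟩ = (|+z⟩ + i|-z⟩)/√2, so ⟨+y|ψ⟩ = (-6) / (√2·√20).
P = |-6|² / 40 = 36/40.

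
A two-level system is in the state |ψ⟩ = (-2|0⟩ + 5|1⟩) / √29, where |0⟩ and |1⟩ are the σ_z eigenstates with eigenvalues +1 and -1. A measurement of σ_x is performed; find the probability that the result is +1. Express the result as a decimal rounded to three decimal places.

0.155

|+x⟩ = (|0⟩ + |1⟩)/√2, so ⟨+x|ψ⟩ = (3) / (√2·√29).
P = |3|² / 58 = 9/58.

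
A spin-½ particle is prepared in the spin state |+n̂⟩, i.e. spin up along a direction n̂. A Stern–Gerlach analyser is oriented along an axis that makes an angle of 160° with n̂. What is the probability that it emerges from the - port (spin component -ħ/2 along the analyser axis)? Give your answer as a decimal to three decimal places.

For spin-½, the probability of finding spin-up along an axis at angle θ to the initial spin direction is cos²(θ/2); spin-down is sin²(θ/2).
θ = 160°, so P = sin²(80°) ≈ 0.970.

0.970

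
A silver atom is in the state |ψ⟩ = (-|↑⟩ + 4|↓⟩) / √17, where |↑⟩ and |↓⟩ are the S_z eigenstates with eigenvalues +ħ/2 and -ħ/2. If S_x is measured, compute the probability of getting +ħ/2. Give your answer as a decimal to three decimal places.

|+x⟩ = (|↑⟩ + |↓⟩)/√2, so ⟨+x|ψ⟩ = (3) / (√2·√17).
P = |3|² / 34 = 9/34.

0.265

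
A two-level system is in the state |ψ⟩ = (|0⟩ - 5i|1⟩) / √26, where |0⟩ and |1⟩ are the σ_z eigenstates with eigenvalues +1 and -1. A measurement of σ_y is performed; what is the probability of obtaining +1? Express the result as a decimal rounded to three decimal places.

|+y⟩ = (|0⟩ + i|1⟩)/√2, so ⟨+y|ψ⟩ = (-4) / (√2·√26).
P = |-4|² / 52 = 16/52.

0.308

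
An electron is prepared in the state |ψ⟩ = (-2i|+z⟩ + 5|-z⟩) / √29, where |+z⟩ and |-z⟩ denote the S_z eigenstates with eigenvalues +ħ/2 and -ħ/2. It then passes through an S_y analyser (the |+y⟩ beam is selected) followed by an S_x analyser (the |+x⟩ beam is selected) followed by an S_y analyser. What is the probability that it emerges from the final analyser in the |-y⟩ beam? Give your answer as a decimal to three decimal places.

0.211

First analyser (S_y): P(|+y⟩) = |⟨+y|ψ⟩|² = 49/58.
After stage 1 the state is |+y⟩; P(|+x⟩) = |⟨+x|+y⟩|² = 1/2.
After stage 2 the state is |+x⟩; P(|-y⟩) = |⟨-y|+x⟩|² = 1/2.
Joint probability = 49/58 × 1/2 × 1/2 = 0.211.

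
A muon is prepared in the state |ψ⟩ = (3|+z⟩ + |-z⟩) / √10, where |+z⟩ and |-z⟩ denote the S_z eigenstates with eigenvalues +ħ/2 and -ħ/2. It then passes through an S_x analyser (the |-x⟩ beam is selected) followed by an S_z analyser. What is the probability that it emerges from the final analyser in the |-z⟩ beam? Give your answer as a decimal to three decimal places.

First analyser (S_x): P(|-x⟩) = |⟨-x|ψ⟩|² = 4/20.
After stage 1 the state is |-x⟩; P(|-z⟩) = |⟨-z|-x⟩|² = 1/2.
Joint probability = 4/20 × 1/2 = 0.100.

0.100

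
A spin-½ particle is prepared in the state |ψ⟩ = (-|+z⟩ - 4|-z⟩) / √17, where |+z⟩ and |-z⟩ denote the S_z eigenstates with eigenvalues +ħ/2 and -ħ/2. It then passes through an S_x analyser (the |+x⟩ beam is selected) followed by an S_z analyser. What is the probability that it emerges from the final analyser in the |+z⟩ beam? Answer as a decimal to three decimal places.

0.368

First analyser (S_x): P(|+x⟩) = |⟨+x|ψ⟩|² = 25/34.
After stage 1 the state is |+x⟩; P(|+z⟩) = |⟨+z|+x⟩|² = 1/2.
Joint probability = 25/34 × 1/2 = 0.368.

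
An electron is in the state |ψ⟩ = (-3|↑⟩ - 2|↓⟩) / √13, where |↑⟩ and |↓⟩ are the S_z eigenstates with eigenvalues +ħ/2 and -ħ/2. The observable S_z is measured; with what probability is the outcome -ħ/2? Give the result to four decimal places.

The -ħ/2 outcome corresponds to |↓⟩. Its amplitude in |ψ⟩ is -2/√13.
P = |-2|² / 13 = 4/13.

0.3077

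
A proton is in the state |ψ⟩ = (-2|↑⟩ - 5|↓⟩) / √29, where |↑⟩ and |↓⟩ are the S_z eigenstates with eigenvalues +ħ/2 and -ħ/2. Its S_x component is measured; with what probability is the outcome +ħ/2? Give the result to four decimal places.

|+x⟩ = (|↑⟩ + |↓⟩)/√2, so ⟨+x|ψ⟩ = (-7) / (√2·√29).
P = |-7|² / 58 = 49/58.

0.8448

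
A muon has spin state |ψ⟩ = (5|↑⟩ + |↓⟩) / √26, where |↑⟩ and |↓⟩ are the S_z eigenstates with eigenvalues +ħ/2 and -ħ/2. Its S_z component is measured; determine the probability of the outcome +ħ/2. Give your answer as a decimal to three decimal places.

The +ħ/2 outcome corresponds to |↑⟩. Its amplitude in |ψ⟩ is 5/√26.
P = |5|² / 26 = 25/26.

0.962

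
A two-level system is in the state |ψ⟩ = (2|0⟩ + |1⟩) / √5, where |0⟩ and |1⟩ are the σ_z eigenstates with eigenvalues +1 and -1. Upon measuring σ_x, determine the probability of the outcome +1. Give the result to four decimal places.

|+x⟩ = (|0⟩ + |1⟩)/√2, so ⟨+x|ψ⟩ = (3) / (√2·√5).
P = |3|² / 10 = 9/10.

0.9000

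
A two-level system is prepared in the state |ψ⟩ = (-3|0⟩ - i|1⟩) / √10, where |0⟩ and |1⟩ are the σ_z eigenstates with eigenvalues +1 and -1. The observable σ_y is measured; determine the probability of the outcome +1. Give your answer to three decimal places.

|+y⟩ = (|0⟩ + i|1⟩)/√2, so ⟨+y|ψ⟩ = (-4) / (√2·√10).
P = |-4|² / 20 = 16/20.

0.800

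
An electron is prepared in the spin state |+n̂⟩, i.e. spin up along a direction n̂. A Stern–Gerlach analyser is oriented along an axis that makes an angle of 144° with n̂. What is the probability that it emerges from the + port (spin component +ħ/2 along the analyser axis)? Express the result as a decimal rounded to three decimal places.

For spin-½, the probability of finding spin-up along an axis at angle θ to the initial spin direction is cos²(θ/2); spin-down is sin²(θ/2).
θ = 144°, so P = cos²(72°) ≈ 0.095.

0.095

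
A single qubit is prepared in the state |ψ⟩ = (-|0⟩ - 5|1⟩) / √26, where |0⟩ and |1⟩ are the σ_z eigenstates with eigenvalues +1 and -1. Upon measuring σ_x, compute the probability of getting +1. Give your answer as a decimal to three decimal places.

|+x⟩ = (|0⟩ + |1⟩)/√2, so ⟨+x|ψ⟩ = (-6) / (√2·√26).
P = |-6|² / 52 = 36/52.

0.692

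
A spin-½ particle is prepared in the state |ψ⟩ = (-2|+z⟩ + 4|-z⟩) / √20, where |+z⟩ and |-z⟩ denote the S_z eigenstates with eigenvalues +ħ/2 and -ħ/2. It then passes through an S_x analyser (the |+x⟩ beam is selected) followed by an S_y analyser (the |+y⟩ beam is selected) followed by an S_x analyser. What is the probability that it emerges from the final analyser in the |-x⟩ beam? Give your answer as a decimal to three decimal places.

0.025

First analyser (S_x): P(|+x⟩) = |⟨+x|ψ⟩|² = 4/40.
After stage 1 the state is |+x⟩; P(|+y⟩) = |⟨+y|+x⟩|² = 1/2.
After stage 2 the state is |+y⟩; P(|-x⟩) = |⟨-x|+y⟩|² = 1/2.
Joint probability = 4/40 × 1/2 × 1/2 = 0.025.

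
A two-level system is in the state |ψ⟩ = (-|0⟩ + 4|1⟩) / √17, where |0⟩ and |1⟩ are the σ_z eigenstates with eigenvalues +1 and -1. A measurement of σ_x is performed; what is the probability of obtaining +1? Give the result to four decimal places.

0.2647

|+x⟩ = (|0⟩ + |1⟩)/√2, so ⟨+x|ψ⟩ = (3) / (√2·√17).
P = |3|² / 34 = 9/34.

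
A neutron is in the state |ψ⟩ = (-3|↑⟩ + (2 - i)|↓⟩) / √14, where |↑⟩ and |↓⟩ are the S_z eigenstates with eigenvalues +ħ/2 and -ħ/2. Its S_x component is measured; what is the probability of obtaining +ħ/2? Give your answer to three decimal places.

0.071

|+x⟩ = (|↑⟩ + |↓⟩)/√2, so ⟨+x|ψ⟩ = (-1 - i) / (√2·√14).
P = |-1 - i|² / 28 = 2/28.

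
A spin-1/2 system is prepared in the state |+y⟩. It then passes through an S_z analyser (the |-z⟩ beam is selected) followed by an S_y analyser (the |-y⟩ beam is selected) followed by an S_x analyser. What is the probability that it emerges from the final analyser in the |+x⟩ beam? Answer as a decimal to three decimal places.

0.125

First analyser (S_z): from |+y⟩, P(|-z⟩) = 1/2.
After stage 1 the state is |-z⟩; P(|-y⟩) = |⟨-y|-z⟩|² = 1/2.
After stage 2 the state is |-y⟩; P(|+x⟩) = |⟨+x|-y⟩|² = 1/2.
Joint probability = 1/2 × 1/2 × 1/2 = 0.125.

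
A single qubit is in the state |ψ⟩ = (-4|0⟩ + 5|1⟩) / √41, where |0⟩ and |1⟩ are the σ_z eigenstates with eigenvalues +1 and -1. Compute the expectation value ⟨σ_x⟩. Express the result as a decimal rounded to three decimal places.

⟨σ_x⟩ = 2 Re(a* b)/(|a|²+|b|²) with a = -4, b = 5.
a* b = -20, so ⟨σ_x⟩ = -40/41.

-0.976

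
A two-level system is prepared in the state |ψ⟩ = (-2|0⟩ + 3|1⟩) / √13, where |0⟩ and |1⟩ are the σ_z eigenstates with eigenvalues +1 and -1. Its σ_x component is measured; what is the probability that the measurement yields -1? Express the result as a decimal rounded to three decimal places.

|-x⟩ = (|0⟩ - |1⟩)/√2, so ⟨-x|ψ⟩ = (-5) / (√2·√13).
P = |-5|² / 26 = 25/26.

0.962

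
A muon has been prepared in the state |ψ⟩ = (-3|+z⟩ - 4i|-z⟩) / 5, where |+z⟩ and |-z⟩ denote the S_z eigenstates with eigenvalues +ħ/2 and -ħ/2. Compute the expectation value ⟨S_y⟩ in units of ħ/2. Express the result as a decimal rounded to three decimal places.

0.960

⟨σ_y⟩ = 2 Im(a* b)/(|a|²+|b|²) with a = -3, b = -4i.
a* b = 12i, so ⟨σ_y⟩ = 24/25.
⟨S_y⟩ = (ħ/2)·⟨σ_y⟩.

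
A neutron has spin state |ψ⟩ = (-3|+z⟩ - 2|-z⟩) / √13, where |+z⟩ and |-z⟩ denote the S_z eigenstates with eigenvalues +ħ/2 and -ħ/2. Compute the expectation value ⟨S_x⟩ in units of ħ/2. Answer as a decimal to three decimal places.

0.923

⟨σ_x⟩ = 2 Re(a* b)/(|a|²+|b|²) with a = -3, b = -2.
a* b = 6, so ⟨σ_x⟩ = 12/13.
⟨S_x⟩ = (ħ/2)·⟨σ_x⟩.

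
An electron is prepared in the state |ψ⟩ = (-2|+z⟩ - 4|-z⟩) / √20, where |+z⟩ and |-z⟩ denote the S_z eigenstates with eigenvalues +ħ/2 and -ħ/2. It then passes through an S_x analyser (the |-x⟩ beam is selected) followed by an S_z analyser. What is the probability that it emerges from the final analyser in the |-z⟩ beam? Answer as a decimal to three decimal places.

First analyser (S_x): P(|-x⟩) = |⟨-x|ψ⟩|² = 4/40.
After stage 1 the state is |-x⟩; P(|-z⟩) = |⟨-z|-x⟩|² = 1/2.
Joint probability = 4/40 × 1/2 = 0.050.

0.050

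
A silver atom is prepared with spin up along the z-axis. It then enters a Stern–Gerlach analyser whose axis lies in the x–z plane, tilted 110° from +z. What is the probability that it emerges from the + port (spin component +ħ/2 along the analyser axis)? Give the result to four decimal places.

For spin-½, the probability of finding spin-up along an axis at angle θ to the initial spin direction is cos²(θ/2); spin-down is sin²(θ/2).
θ = 110°, so P = cos²(55°) ≈ 0.3290.

0.3290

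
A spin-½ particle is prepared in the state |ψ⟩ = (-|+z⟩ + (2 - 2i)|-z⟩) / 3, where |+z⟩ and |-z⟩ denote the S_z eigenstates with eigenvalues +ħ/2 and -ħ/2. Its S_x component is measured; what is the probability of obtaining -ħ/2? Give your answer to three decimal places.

0.722

|-x⟩ = (|+z⟩ - |-z⟩)/√2, so ⟨-x|ψ⟩ = (-3 + 2i) / (√2·3).
P = |-3 + 2i|² / 18 = 13/18.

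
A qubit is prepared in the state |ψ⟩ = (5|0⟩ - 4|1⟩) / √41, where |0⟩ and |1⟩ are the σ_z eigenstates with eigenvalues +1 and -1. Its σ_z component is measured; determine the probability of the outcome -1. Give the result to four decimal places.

The -1 outcome corresponds to |1⟩. Its amplitude in |ψ⟩ is -4/√41.
P = |-4|² / 41 = 16/41.

0.3902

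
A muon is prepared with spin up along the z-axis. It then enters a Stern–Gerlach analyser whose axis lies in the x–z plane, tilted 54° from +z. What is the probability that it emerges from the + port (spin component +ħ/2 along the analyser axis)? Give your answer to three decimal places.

0.794

For spin-½, the probability of finding spin-up along an axis at angle θ to the initial spin direction is cos²(θ/2); spin-down is sin²(θ/2).
θ = 54°, so P = cos²(27°) ≈ 0.794.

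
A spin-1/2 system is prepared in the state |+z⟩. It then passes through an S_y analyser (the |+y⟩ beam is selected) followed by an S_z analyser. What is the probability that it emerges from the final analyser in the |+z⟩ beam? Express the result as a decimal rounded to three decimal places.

0.250

First analyser (S_y): from |+z⟩, P(|+y⟩) = 1/2.
After stage 1 the state is |+y⟩; P(|+z⟩) = |⟨+z|+y⟩|² = 1/2.
Joint probability = 1/2 × 1/2 = 0.250.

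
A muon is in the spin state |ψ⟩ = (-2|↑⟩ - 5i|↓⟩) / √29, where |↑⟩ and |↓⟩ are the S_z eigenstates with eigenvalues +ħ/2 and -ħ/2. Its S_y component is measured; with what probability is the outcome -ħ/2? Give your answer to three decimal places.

0.155

|-y⟩ = (|↑⟩ - i|↓⟩)/√2, so ⟨-y|ψ⟩ = (3) / (√2·√29).
P = |3|² / 58 = 9/58.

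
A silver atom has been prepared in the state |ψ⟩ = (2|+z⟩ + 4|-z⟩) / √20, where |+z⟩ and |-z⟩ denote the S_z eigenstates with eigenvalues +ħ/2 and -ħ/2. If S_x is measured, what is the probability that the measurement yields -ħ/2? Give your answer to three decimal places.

0.100

|-x⟩ = (|+z⟩ - |-z⟩)/√2, so ⟨-x|ψ⟩ = (-2) / (√2·√20).
P = |-2|² / 40 = 4/40.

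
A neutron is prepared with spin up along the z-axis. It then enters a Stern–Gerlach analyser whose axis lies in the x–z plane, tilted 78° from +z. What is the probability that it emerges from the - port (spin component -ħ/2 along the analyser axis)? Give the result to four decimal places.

For spin-½, the probability of finding spin-up along an axis at angle θ to the initial spin direction is cos²(θ/2); spin-down is sin²(θ/2).
θ = 78°, so P = sin²(39°) ≈ 0.3960.

0.3960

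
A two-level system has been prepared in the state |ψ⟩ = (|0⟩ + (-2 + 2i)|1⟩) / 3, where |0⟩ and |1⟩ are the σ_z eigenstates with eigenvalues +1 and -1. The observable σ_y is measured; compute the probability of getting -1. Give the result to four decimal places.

|-y⟩ = (|0⟩ - i|1⟩)/√2, so ⟨-y|ψ⟩ = (-1 - 2i) / (√2·3).
P = |-1 - 2i|² / 18 = 5/18.

0.2778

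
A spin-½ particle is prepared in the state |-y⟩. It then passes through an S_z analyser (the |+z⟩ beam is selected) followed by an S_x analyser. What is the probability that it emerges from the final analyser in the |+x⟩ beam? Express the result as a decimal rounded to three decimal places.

0.250

First analyser (S_z): from |-y⟩, P(|+z⟩) = 1/2.
After stage 1 the state is |+z⟩; P(|+x⟩) = |⟨+x|+z⟩|² = 1/2.
Joint probability = 1/2 × 1/2 = 0.250.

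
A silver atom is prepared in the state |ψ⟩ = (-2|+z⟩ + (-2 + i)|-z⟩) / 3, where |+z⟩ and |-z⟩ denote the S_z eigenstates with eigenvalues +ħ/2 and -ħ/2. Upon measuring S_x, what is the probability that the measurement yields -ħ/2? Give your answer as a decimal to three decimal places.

|-x⟩ = (|+z⟩ - |-z⟩)/√2, so ⟨-x|ψ⟩ = (-i) / (√2·3).
P = |-i|² / 18 = 1/18.

0.056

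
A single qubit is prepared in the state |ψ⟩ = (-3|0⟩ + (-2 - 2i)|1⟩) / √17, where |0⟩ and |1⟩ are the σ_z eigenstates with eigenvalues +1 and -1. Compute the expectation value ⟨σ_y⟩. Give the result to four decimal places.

⟨σ_y⟩ = 2 Im(a* b)/(|a|²+|b|²) with a = -3, b = (-2 - 2i).
a* b = (6 + 6i), so ⟨σ_y⟩ = 12/17.

0.7059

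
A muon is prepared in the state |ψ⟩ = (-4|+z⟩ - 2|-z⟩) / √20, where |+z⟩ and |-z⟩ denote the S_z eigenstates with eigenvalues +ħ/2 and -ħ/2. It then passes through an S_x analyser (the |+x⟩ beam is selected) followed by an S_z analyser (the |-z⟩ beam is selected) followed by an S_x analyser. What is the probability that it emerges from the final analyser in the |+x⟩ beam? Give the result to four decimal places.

First analyser (S_x): P(|+x⟩) = |⟨+x|ψ⟩|² = 36/40.
After stage 1 the state is |+x⟩; P(|-z⟩) = |⟨-z|+x⟩|² = 1/2.
After stage 2 the state is |-z⟩; P(|+x⟩) = |⟨+x|-z⟩|² = 1/2.
Joint probability = 36/40 × 1/2 × 1/2 = 0.2250.

0.2250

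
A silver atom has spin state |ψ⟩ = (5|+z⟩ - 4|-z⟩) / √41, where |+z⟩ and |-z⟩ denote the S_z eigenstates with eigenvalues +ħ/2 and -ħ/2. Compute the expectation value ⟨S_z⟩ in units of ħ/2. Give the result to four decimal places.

0.2195

⟨σ_z⟩ = |a|² - |b|² divided by |a|²+|b|², with a, b the |+z⟩, |-z⟩ amplitudes.
= (25 - 16)/41 = 9/41.
⟨S_z⟩ = (ħ/2)·⟨σ_z⟩.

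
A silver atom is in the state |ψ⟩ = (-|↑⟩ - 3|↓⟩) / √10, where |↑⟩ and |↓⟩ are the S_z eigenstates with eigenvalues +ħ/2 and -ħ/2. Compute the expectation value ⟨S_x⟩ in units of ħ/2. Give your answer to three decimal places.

0.600

⟨σ_x⟩ = 2 Re(a* b)/(|a|²+|b|²) with a = -1, b = -3.
a* b = 3, so ⟨σ_x⟩ = 6/10.
⟨S_x⟩ = (ħ/2)·⟨σ_x⟩.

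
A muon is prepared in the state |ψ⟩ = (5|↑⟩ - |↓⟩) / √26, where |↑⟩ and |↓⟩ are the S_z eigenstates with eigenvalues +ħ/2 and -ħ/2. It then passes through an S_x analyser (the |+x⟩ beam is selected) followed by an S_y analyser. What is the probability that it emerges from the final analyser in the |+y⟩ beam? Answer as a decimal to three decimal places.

0.154

First analyser (S_x): P(|+x⟩) = |⟨+x|ψ⟩|² = 16/52.
After stage 1 the state is |+x⟩; P(|+y⟩) = |⟨+y|+x⟩|² = 1/2.
Joint probability = 16/52 × 1/2 = 0.154.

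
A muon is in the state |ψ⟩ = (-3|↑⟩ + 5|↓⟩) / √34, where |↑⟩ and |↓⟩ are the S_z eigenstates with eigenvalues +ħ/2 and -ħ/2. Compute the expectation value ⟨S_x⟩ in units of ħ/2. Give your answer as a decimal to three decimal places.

⟨σ_x⟩ = 2 Re(a* b)/(|a|²+|b|²) with a = -3, b = 5.
a* b = -15, so ⟨σ_x⟩ = -30/34.
⟨S_x⟩ = (ħ/2)·⟨σ_x⟩.

-0.882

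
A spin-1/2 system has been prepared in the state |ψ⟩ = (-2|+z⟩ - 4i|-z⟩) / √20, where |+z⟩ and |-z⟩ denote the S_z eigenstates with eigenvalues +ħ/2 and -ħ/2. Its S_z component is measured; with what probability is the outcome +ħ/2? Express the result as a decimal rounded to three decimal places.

0.200

The +ħ/2 outcome corresponds to |+z⟩. Its amplitude in |ψ⟩ is -2/√20.
P = |-2|² / 20 = 4/20.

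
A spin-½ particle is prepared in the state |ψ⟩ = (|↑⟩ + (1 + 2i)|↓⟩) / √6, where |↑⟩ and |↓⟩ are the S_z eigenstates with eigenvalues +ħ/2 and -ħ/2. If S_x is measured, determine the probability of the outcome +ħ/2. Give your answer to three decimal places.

|+x⟩ = (|↑⟩ + |↓⟩)/√2, so ⟨+x|ψ⟩ = (2 + 2i) / (√2·√6).
P = |2 + 2i|² / 12 = 8/12.

0.667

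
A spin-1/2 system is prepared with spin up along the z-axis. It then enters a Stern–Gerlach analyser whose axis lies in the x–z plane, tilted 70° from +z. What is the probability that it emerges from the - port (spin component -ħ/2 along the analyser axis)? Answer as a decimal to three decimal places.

0.329

For spin-½, the probability of finding spin-up along an axis at angle θ to the initial spin direction is cos²(θ/2); spin-down is sin²(θ/2).
θ = 70°, so P = sin²(35°) ≈ 0.329.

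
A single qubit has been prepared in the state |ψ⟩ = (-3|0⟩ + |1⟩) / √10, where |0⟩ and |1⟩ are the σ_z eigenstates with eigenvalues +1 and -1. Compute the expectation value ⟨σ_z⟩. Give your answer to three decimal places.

0.800

⟨σ_z⟩ = |a|² - |b|² divided by |a|²+|b|², with a, b the |0⟩, |1⟩ amplitudes.
= (9 - 1)/10 = 8/10.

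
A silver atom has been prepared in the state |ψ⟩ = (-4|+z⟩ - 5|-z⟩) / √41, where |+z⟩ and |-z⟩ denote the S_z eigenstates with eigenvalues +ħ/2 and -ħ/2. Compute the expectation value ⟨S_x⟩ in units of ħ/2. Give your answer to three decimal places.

⟨σ_x⟩ = 2 Re(a* b)/(|a|²+|b|²) with a = -4, b = -5.
a* b = 20, so ⟨σ_x⟩ = 40/41.
⟨S_x⟩ = (ħ/2)·⟨σ_x⟩.

0.976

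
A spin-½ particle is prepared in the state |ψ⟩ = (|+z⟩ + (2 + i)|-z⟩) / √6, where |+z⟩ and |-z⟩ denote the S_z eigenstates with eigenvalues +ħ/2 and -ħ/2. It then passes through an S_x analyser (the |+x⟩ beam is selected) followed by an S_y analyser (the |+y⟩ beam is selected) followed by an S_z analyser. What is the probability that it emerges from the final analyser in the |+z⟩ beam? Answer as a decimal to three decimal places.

First analyser (S_x): P(|+x⟩) = |⟨+x|ψ⟩|² = 10/12.
After stage 1 the state is |+x⟩; P(|+y⟩) = |⟨+y|+x⟩|² = 1/2.
After stage 2 the state is |+y⟩; P(|+z⟩) = |⟨+z|+y⟩|² = 1/2.
Joint probability = 10/12 × 1/2 × 1/2 = 0.208.

0.208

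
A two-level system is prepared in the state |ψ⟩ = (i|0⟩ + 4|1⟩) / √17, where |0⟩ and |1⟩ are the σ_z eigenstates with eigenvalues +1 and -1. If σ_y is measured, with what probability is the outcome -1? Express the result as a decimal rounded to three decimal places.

0.735

|-y⟩ = (|0⟩ - i|1⟩)/√2, so ⟨-y|ψ⟩ = (5i) / (√2·√17).
P = |5i|² / 34 = 25/34.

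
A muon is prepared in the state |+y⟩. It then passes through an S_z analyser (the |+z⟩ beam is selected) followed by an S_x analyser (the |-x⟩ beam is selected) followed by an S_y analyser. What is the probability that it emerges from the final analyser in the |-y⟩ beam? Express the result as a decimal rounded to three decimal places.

First analyser (S_z): from |+y⟩, P(|+z⟩) = 1/2.
After stage 1 the state is |+z⟩; P(|-x⟩) = |⟨-x|+z⟩|² = 1/2.
After stage 2 the state is |-x⟩; P(|-y⟩) = |⟨-y|-x⟩|² = 1/2.
Joint probability = 1/2 × 1/2 × 1/2 = 0.125.

0.125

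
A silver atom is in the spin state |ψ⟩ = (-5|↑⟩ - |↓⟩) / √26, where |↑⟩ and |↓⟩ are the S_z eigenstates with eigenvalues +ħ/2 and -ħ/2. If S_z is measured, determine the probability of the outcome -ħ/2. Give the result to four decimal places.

0.0385

The -ħ/2 outcome corresponds to |↓⟩. Its amplitude in |ψ⟩ is -1/√26.
P = |-1|² / 26 = 1/26.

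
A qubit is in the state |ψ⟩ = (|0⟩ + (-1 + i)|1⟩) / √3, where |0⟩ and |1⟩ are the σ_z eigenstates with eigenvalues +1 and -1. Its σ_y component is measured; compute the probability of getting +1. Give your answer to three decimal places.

|+y⟩ = (|0⟩ + i|1⟩)/√2, so ⟨+y|ψ⟩ = (2 + i) / (√2·√3).
P = |2 + i|² / 6 = 5/6.

0.833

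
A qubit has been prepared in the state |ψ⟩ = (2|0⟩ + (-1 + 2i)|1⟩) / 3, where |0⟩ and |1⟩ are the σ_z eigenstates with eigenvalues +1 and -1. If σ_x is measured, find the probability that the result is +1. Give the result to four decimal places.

|+x⟩ = (|0⟩ + |1⟩)/√2, so ⟨+x|ψ⟩ = (1 + 2i) / (√2·3).
P = |1 + 2i|² / 18 = 5/18.

0.2778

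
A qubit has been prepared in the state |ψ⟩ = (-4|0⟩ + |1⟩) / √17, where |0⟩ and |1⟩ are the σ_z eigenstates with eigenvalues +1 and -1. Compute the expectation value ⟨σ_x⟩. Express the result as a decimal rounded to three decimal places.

⟨σ_x⟩ = 2 Re(a* b)/(|a|²+|b|²) with a = -4, b = 1.
a* b = -4, so ⟨σ_x⟩ = -8/17.

-0.471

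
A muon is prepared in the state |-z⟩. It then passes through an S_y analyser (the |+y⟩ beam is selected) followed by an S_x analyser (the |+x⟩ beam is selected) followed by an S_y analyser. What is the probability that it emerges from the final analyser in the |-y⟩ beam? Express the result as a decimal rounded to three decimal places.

First analyser (S_y): from |-z⟩, P(|+y⟩) = 1/2.
After stage 1 the state is |+y⟩; P(|+x⟩) = |⟨+x|+y⟩|² = 1/2.
After stage 2 the state is |+x⟩; P(|-y⟩) = |⟨-y|+x⟩|² = 1/2.
Joint probability = 1/2 × 1/2 × 1/2 = 0.125.

0.125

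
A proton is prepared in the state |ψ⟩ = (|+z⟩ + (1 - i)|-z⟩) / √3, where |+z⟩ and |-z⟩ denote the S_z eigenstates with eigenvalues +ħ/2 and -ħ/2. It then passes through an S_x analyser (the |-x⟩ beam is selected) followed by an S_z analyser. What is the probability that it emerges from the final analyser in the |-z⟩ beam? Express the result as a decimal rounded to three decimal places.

First analyser (S_x): P(|-x⟩) = |⟨-x|ψ⟩|² = 1/6.
After stage 1 the state is |-x⟩; P(|-z⟩) = |⟨-z|-x⟩|² = 1/2.
Joint probability = 1/6 × 1/2 = 0.083.

0.083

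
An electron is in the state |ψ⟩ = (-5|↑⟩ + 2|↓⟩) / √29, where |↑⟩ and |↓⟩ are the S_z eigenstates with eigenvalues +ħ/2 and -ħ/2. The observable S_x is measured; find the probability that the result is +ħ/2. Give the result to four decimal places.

|+x⟩ = (|↑⟩ + |↓⟩)/√2, so ⟨+x|ψ⟩ = (-3) / (√2·√29).
P = |-3|² / 58 = 9/58.

0.1552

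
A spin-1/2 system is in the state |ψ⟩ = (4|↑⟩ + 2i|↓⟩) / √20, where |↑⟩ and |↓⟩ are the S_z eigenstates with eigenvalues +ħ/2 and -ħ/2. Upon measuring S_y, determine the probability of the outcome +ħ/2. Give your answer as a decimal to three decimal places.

|+y⟩ = (|↑⟩ + i|↓⟩)/√2, so ⟨+y|ψ⟩ = (6) / (√2·√20).
P = |6|² / 40 = 36/40.

0.900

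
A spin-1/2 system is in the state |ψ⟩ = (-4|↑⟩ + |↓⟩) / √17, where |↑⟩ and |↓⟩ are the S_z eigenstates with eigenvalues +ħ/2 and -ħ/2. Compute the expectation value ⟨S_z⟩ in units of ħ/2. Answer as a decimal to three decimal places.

⟨σ_z⟩ = |a|² - |b|² divided by |a|²+|b|², with a, b the |↑⟩, |↓⟩ amplitudes.
= (16 - 1)/17 = 15/17.
⟨S_z⟩ = (ħ/2)·⟨σ_z⟩.

0.882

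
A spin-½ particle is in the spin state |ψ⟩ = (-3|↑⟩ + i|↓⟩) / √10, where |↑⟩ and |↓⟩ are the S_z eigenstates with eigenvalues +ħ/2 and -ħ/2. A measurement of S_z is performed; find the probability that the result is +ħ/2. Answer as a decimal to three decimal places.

The +ħ/2 outcome corresponds to |↑⟩. Its amplitude in |ψ⟩ is -3/√10.
P = |-3|² / 10 = 9/10.

0.900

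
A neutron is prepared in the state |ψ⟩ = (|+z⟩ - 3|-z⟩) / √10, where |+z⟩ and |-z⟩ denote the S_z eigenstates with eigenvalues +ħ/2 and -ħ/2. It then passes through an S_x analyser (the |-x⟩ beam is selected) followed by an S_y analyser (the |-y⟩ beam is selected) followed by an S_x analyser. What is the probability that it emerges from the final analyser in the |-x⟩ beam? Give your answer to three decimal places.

First analyser (S_x): P(|-x⟩) = |⟨-x|ψ⟩|² = 16/20.
After stage 1 the state is |-x⟩; P(|-y⟩) = |⟨-y|-x⟩|² = 1/2.
After stage 2 the state is |-y⟩; P(|-x⟩) = |⟨-x|-y⟩|² = 1/2.
Joint probability = 16/20 × 1/2 × 1/2 = 0.200.

0.200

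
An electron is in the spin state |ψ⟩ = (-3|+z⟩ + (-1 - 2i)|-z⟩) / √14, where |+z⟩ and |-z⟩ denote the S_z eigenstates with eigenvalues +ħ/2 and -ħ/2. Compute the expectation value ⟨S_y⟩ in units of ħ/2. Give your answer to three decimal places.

⟨σ_y⟩ = 2 Im(a* b)/(|a|²+|b|²) with a = -3, b = (-1 - 2i).
a* b = (3 + 6i), so ⟨σ_y⟩ = 12/14.
⟨S_y⟩ = (ħ/2)·⟨σ_y⟩.

0.857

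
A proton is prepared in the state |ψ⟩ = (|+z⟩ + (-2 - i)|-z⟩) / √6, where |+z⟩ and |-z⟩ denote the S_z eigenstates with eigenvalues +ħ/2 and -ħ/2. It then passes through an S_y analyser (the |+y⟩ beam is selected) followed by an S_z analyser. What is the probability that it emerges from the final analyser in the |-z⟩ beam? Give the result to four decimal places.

0.1667

First analyser (S_y): P(|+y⟩) = |⟨+y|ψ⟩|² = 4/12.
After stage 1 the state is |+y⟩; P(|-z⟩) = |⟨-z|+y⟩|² = 1/2.
Joint probability = 4/12 × 1/2 = 0.1667.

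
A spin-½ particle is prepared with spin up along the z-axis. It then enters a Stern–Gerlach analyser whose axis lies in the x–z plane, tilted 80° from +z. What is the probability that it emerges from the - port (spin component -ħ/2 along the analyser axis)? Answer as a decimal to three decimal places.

For spin-½, the probability of finding spin-up along an axis at angle θ to the initial spin direction is cos²(θ/2); spin-down is sin²(θ/2).
θ = 80°, so P = sin²(40°) ≈ 0.413.

0.413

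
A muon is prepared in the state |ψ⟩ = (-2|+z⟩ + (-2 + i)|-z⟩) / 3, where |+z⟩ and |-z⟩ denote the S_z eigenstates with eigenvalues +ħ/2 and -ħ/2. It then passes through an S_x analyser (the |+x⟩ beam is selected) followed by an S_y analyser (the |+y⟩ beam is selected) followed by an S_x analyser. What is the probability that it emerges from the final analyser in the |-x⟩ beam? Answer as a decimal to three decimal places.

0.236

First analyser (S_x): P(|+x⟩) = |⟨+x|ψ⟩|² = 17/18.
After stage 1 the state is |+x⟩; P(|+y⟩) = |⟨+y|+x⟩|² = 1/2.
After stage 2 the state is |+y⟩; P(|-x⟩) = |⟨-x|+y⟩|² = 1/2.
Joint probability = 17/18 × 1/2 × 1/2 = 0.236.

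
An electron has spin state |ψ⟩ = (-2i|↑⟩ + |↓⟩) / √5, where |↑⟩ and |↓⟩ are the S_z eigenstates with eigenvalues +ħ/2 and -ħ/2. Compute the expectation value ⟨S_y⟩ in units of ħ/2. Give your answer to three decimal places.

⟨σ_y⟩ = 2 Im(a* b)/(|a|²+|b|²) with a = -2i, b = 1.
a* b = 2i, so ⟨σ_y⟩ = 4/5.
⟨S_y⟩ = (ħ/2)·⟨σ_y⟩.

0.800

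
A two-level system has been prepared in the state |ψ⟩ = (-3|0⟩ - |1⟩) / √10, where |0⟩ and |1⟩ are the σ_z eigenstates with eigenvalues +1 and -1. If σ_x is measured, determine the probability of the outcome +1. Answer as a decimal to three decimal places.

0.800

|+x⟩ = (|0⟩ + |1⟩)/√2, so ⟨+x|ψ⟩ = (-4) / (√2·√10).
P = |-4|² / 20 = 16/20.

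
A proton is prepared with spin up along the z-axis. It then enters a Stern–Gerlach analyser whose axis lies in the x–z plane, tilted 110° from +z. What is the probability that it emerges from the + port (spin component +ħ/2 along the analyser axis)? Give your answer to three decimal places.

For spin-½, the probability of finding spin-up along an axis at angle θ to the initial spin direction is cos²(θ/2); spin-down is sin²(θ/2).
θ = 110°, so P = cos²(55°) ≈ 0.329.

0.329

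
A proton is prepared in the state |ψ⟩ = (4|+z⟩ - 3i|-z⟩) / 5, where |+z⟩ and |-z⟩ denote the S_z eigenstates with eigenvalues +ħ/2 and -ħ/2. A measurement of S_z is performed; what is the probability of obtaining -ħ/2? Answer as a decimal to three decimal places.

0.360

The -ħ/2 outcome corresponds to |-z⟩. Its amplitude in |ψ⟩ is -3i/5.
P = |-3i|² / 25 = 9/25.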